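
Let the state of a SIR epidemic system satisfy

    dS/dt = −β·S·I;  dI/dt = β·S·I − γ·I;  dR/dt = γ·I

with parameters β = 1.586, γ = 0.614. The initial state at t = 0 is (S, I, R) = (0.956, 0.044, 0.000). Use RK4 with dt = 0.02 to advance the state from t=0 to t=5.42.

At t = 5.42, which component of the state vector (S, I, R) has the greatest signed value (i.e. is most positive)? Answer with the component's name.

t=0.000: state=(0.956, 0.044, 0.000)
step 1 (dt=0.02): k1=(-0.067, 0.040, 0.027), k2=(-0.067, 0.040, 0.027), k3=(-0.067, 0.040, 0.027), k4=(-0.068, 0.040, 0.028); state += dt/6·(k1+2k2+2k3+k4)
t=0.020: state=(0.955, 0.045, 0.001)
t=0.040: state=(0.953, 0.046, 0.001)
t=0.060: state=(0.952, 0.046, 0.002)
continuing one RK4 step at a time; state shown every 10 steps (Δt=0.2):
t=0.200: state=(0.942, 0.053, 0.006)
t=0.400: state=(0.925, 0.063, 0.013)
t=0.600: state=(0.905, 0.074, 0.021)
t=0.800: state=(0.882, 0.087, 0.031)
t=1.000: state=(0.856, 0.101, 0.043)
t=1.200: state=(0.827, 0.117, 0.056)
t=1.400: state=(0.795, 0.134, 0.071)
t=1.600: state=(0.760, 0.151, 0.089)
t=1.800: state=(0.722, 0.169, 0.109)
t=2.000: state=(0.682, 0.187, 0.131)
t=2.200: state=(0.641, 0.204, 0.155)
t=2.400: state=(0.600, 0.220, 0.181)
t=2.600: state=(0.558, 0.234, 0.208)
t=2.800: state=(0.517, 0.245, 0.238)
t=3.000: state=(0.478, 0.254, 0.269)
t=3.200: state=(0.440, 0.260, 0.300)
t=3.400: state=(0.405, 0.262, 0.332)
t=3.600: state=(0.373, 0.263, 0.364)
t=3.800: state=(0.343, 0.260, 0.397)
t=4.000: state=(0.316, 0.255, 0.428)
t=4.200: state=(0.292, 0.249, 0.459)
t=4.400: state=(0.270, 0.241, 0.489)
t=4.600: state=(0.251, 0.231, 0.518)
t=4.800: state=(0.233, 0.221, 0.546)
t=5.000: state=(0.218, 0.210, 0.572)
t=5.200: state=(0.204, 0.198, 0.597)
t=5.400: state=(0.192, 0.187, 0.621)
t=5.420: state=(0.191, 0.186, 0.623)
compare at T: S=0.191, I=0.186, R=0.623

largest component: R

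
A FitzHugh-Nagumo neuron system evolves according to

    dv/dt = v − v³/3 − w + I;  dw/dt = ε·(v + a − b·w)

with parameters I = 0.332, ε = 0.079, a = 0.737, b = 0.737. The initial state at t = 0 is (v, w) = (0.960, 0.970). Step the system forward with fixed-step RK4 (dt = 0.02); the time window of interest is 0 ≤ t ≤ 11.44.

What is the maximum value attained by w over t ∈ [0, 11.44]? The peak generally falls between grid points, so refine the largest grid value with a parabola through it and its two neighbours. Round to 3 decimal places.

max w = 1.195

t=0.000: state=(0.960, 0.970)
step 1 (dt=0.02): k1=(0.027, 0.078), k2=(0.026, 0.078), k3=(0.026, 0.078), k4=(0.026, 0.078); state += dt/6·(k1+2k2+2k3+k4)
t=0.020: state=(0.961, 0.972)
t=0.040: state=(0.961, 0.973)
t=0.060: state=(0.961, 0.975)
continuing one RK4 step at a time; state shown every 25 steps (Δt=0.5):
t=0.500: state=(0.964, 1.008)
t=1.000: state=(0.949, 1.045)
t=1.500: state=(0.915, 1.080)
t=2.000: state=(0.859, 1.113)
t=2.500: state=(0.780, 1.142)
t=3.000: state=(0.668, 1.166)
t=3.500: state=(0.507, 1.184)
t=4.000: state=(0.264, 1.194)
t=4.500: state=(-0.124, 1.192)
t=5.000: state=(-0.737, 1.170)
t=5.500: state=(-1.450, 1.122)
t=6.000: state=(-1.859, 1.053)
t=6.500: state=(-1.968, 0.977)
t=7.000: state=(-1.975, 0.900)
t=7.500: state=(-1.956, 0.827)
t=8.000: state=(-1.932, 0.756)
t=8.500: state=(-1.908, 0.688)
t=9.000: state=(-1.883, 0.623)
t=9.500: state=(-1.858, 0.561)
t=10.000: state=(-1.833, 0.502)
t=10.500: state=(-1.808, 0.445)
t=11.000: state=(-1.784, 0.391)
t=11.440: state=(-1.762, 0.346)
largest grid value and its neighbours: w(4.160)=1.19499, w(4.180)=1.19500, w(4.200)=1.19499
parabola through these three points peaks at t≈4.183 with w≈1.19500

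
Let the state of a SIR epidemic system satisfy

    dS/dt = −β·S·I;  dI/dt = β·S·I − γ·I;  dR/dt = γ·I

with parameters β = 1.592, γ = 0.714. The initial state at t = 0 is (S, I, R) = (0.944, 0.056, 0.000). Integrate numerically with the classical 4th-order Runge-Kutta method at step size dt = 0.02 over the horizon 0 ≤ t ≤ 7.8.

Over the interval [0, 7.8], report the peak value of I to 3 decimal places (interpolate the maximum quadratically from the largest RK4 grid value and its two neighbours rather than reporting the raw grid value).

max I = 0.218

t=0.000: state=(0.944, 0.056, 0.000)
step 1 (dt=0.02): k1=(-0.084, 0.044, 0.040), k2=(-0.085, 0.044, 0.040), k3=(-0.085, 0.044, 0.040), k4=(-0.085, 0.045, 0.041); state += dt/6·(k1+2k2+2k3+k4)
t=0.020: state=(0.942, 0.057, 0.001)
t=0.040: state=(0.941, 0.058, 0.002)
t=0.060: state=(0.939, 0.059, 0.002)
continuing one RK4 step at a time; state shown every 25 steps (Δt=0.5):
t=0.500: state=(0.894, 0.082, 0.024)
t=1.000: state=(0.828, 0.113, 0.059)
t=1.500: state=(0.746, 0.148, 0.106)
t=2.000: state=(0.654, 0.181, 0.165)
t=2.500: state=(0.560, 0.206, 0.234)
t=3.000: state=(0.473, 0.217, 0.310)
t=3.500: state=(0.398, 0.215, 0.388)
t=4.000: state=(0.337, 0.201, 0.462)
t=4.500: state=(0.289, 0.180, 0.530)
t=5.000: state=(0.253, 0.157, 0.590)
t=5.500: state=(0.226, 0.132, 0.642)
t=6.000: state=(0.205, 0.110, 0.685)
t=6.500: state=(0.189, 0.090, 0.721)
t=7.000: state=(0.177, 0.073, 0.750)
t=7.500: state=(0.168, 0.058, 0.773)
t=7.800: state=(0.164, 0.051, 0.785)
largest grid value and its neighbours: I(3.140)=0.21772, I(3.160)=0.21772, I(3.180)=0.21770
parabola through these three points peaks at t≈3.152 with I≈0.21772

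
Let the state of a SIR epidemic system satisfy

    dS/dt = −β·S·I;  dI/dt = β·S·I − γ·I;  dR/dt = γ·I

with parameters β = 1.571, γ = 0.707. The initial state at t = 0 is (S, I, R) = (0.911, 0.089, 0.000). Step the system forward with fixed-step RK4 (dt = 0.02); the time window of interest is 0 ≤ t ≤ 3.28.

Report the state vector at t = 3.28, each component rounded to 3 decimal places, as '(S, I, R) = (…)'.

t=0.000: state=(0.911, 0.089, 0.000)
step 1 (dt=0.02): k1=(-0.127, 0.064, 0.063), k2=(-0.128, 0.065, 0.063), k3=(-0.128, 0.065, 0.063), k4=(-0.129, 0.065, 0.064); state += dt/6·(k1+2k2+2k3+k4)
t=0.020: state=(0.908, 0.090, 0.001)
t=0.040: state=(0.906, 0.092, 0.003)
t=0.060: state=(0.903, 0.093, 0.004)
continuing one RK4 step at a time; state shown every 10 steps (Δt=0.2):
t=0.200: state=(0.884, 0.102, 0.014)
t=0.400: state=(0.854, 0.117, 0.029)
t=0.600: state=(0.821, 0.132, 0.047)
t=0.800: state=(0.786, 0.148, 0.066)
t=1.000: state=(0.749, 0.163, 0.088)
t=1.200: state=(0.710, 0.178, 0.112)
t=1.400: state=(0.670, 0.192, 0.139)
t=1.600: state=(0.629, 0.204, 0.167)
t=1.800: state=(0.589, 0.215, 0.196)
t=2.000: state=(0.550, 0.223, 0.227)
t=2.200: state=(0.512, 0.229, 0.259)
t=2.400: state=(0.476, 0.232, 0.292)
t=2.600: state=(0.443, 0.233, 0.325)
t=2.800: state=(0.412, 0.231, 0.357)
t=3.000: state=(0.383, 0.227, 0.390)
t=3.200: state=(0.357, 0.221, 0.422)
t=3.280: state=(0.347, 0.219, 0.434)

(S, I, R) = (0.347, 0.219, 0.434)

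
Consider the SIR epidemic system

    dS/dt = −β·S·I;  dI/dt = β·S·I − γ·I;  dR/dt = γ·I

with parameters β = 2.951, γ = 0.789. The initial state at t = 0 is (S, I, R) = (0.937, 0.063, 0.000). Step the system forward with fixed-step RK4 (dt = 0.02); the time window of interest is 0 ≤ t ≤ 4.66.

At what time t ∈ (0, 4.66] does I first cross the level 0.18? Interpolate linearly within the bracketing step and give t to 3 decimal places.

t = 0.597

t=0.000: state=(0.937, 0.063, 0.000)
step 1 (dt=0.02): k1=(-0.174, 0.124, 0.050), k2=(-0.177, 0.127, 0.051), k3=(-0.177, 0.127, 0.051), k4=(-0.181, 0.129, 0.052); state += dt/6·(k1+2k2+2k3+k4)
t=0.020: state=(0.933, 0.066, 0.001)
t=0.040: state=(0.930, 0.068, 0.002)
t=0.060: state=(0.926, 0.071, 0.003)
continuing one RK4 step at a time; state shown every 10 steps (Δt=0.2):
t=0.200: state=(0.895, 0.092, 0.012)
t=0.400: state=(0.838, 0.132, 0.030)
t=0.580: state=(0.773, 0.176, 0.051)
next step: t=0.600: state=(0.765, 0.181, 0.054) — I has crossed 0.18
linear interpolation between t=0.580 (0.17556) and t=0.600 (0.18084) → t≈0.597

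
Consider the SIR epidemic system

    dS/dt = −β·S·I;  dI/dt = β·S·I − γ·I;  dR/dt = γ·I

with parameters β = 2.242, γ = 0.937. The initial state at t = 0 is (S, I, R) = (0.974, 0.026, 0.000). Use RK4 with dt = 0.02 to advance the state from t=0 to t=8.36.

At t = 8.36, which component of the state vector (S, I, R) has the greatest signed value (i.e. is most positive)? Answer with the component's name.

largest component: R

t=0.000: state=(0.974, 0.026, 0.000)
step 1 (dt=0.02): k1=(-0.057, 0.032, 0.024), k2=(-0.057, 0.033, 0.025), k3=(-0.057, 0.033, 0.025), k4=(-0.058, 0.033, 0.025); state += dt/6·(k1+2k2+2k3+k4)
t=0.020: state=(0.973, 0.027, 0.000)
t=0.040: state=(0.972, 0.027, 0.001)
t=0.060: state=(0.970, 0.028, 0.002)
continuing one RK4 step at a time; state shown every 25 steps (Δt=0.5):
t=0.500: state=(0.936, 0.048, 0.017)
t=1.000: state=(0.871, 0.082, 0.047)
t=1.500: state=(0.774, 0.130, 0.096)
t=2.000: state=(0.650, 0.181, 0.169)
t=2.500: state=(0.519, 0.218, 0.263)
t=3.000: state=(0.403, 0.228, 0.369)
t=3.500: state=(0.314, 0.213, 0.473)
t=4.000: state=(0.251, 0.183, 0.566)
t=4.500: state=(0.209, 0.148, 0.643)
t=5.000: state=(0.180, 0.115, 0.705)
t=5.500: state=(0.161, 0.087, 0.752)
t=6.000: state=(0.148, 0.065, 0.787)
t=6.500: state=(0.139, 0.048, 0.813)
t=7.000: state=(0.133, 0.035, 0.832)
t=7.500: state=(0.129, 0.025, 0.846)
t=8.000: state=(0.126, 0.018, 0.856)
t=8.360: state=(0.124, 0.014, 0.862)
compare at T: S=0.124, I=0.014, R=0.862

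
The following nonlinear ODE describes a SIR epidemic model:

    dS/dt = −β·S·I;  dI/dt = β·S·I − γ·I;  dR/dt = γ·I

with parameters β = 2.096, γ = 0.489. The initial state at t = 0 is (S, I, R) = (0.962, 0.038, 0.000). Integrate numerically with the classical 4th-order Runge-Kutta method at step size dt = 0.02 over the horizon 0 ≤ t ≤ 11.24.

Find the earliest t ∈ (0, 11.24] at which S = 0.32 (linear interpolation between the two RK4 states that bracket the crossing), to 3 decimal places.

t=0.000: state=(0.962, 0.038, 0.000)
step 1 (dt=0.02): k1=(-0.077, 0.058, 0.019), k2=(-0.078, 0.059, 0.019), k3=(-0.078, 0.059, 0.019), k4=(-0.079, 0.060, 0.019); state += dt/6·(k1+2k2+2k3+k4)
t=0.020: state=(0.960, 0.039, 0.000)
t=0.040: state=(0.959, 0.040, 0.001)
t=0.060: state=(0.957, 0.042, 0.001)
continuing one RK4 step at a time; state shown every 25 steps (Δt=0.5):
t=0.500: state=(0.907, 0.079, 0.014)
t=1.000: state=(0.805, 0.153, 0.042)
t=1.500: state=(0.650, 0.259, 0.091)
t=2.000: state=(0.468, 0.364, 0.168)
t=2.440: state=(0.325, 0.422, 0.253)
next step: t=2.460: state=(0.319, 0.423, 0.257) — S has crossed 0.32
linear interpolation between t=2.440 (0.32482) and t=2.460 (0.31911) → t≈2.457

t = 2.457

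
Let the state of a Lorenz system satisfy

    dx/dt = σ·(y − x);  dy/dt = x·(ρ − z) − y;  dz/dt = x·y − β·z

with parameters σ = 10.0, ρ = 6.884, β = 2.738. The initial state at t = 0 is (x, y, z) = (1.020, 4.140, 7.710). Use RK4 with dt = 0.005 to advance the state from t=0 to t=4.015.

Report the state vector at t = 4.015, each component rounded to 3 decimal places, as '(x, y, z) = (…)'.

t=0.000: state=(1.020, 4.140, 7.710)
step 1 (dt=0.005): k1=(31.200, -4.983, -16.887), k2=(30.295, -4.988, -16.462), k3=(30.318, -4.988, -16.475), k4=(29.435, -4.986, -16.063); state += dt/6·(k1+2k2+2k3+k4)
t=0.005: state=(1.172, 4.115, 7.628)
t=0.010: state=(1.314, 4.090, 7.549)
t=0.015: state=(1.449, 4.065, 7.475)
continuing one RK4 step at a time; state shown every 40 steps (Δt=0.2):
t=0.200: state=(3.321, 3.556, 6.005)
t=0.400: state=(3.574, 3.695, 5.396)
t=0.600: state=(3.891, 4.072, 5.365)
t=0.800: state=(4.207, 4.318, 5.759)
t=1.000: state=(4.274, 4.231, 6.155)
t=1.200: state=(4.092, 3.976, 6.199)
t=1.400: state=(3.895, 3.829, 5.961)
t=1.600: state=(3.852, 3.872, 5.728)
t=1.800: state=(3.949, 4.016, 5.682)
t=2.000: state=(4.073, 4.120, 5.813)
t=2.200: state=(4.114, 4.106, 5.968)
t=2.400: state=(4.058, 4.017, 6.008)
t=2.600: state=(3.981, 3.951, 5.932)
t=2.800: state=(3.952, 3.955, 5.838)
t=3.000: state=(3.982, 4.006, 5.807)
t=3.200: state=(4.030, 4.050, 5.848)
t=3.400: state=(4.051, 4.051, 5.908)
t=3.600: state=(4.035, 4.021, 5.931)
t=3.800: state=(4.006, 3.993, 5.908)
t=4.000: state=(3.991, 3.990, 5.872)
t=4.015: state=(3.991, 3.991, 5.870)

(x, y, z) = (3.991, 3.991, 5.870)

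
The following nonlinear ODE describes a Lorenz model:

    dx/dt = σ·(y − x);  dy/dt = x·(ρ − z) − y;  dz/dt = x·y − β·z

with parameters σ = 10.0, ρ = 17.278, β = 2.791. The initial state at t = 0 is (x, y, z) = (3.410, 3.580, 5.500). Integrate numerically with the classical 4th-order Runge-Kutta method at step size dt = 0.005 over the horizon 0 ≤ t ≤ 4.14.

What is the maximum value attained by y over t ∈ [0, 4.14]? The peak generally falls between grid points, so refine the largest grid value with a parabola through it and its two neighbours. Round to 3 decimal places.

max y = 13.967

t=0.000: state=(3.410, 3.580, 5.500)
step 1 (dt=0.005): k1=(1.700, 36.583, -3.143), k2=(2.572, 36.568, -2.793), k3=(2.550, 36.591, -2.788), k4=(3.402, 36.598, -2.432); state += dt/6·(k1+2k2+2k3+k4)
t=0.005: state=(3.423, 3.763, 5.486)
t=0.010: state=(3.444, 3.946, 5.476)
t=0.015: state=(3.473, 4.130, 5.469)
continuing one RK4 step at a time; state shown every 40 steps (Δt=0.2):
t=0.200: state=(8.503, 12.615, 10.794)
t=0.400: state=(9.686, 5.125, 24.367)
t=0.600: state=(2.202, 0.625, 15.375)
t=0.800: state=(1.519, 1.972, 9.083)
t=1.000: state=(3.899, 6.076, 6.804)
t=1.200: state=(10.326, 13.244, 16.140)
t=1.400: state=(7.072, 2.667, 21.941)
t=1.600: state=(2.130, 1.514, 13.408)
t=1.800: state=(2.796, 3.953, 8.588)
t=2.000: state=(7.215, 10.453, 10.610)
t=2.200: state=(10.170, 7.867, 22.658)
t=2.400: state=(3.814, 1.850, 16.853)
t=2.600: state=(2.860, 3.491, 10.738)
t=2.800: state=(5.998, 8.540, 10.208)
t=3.000: state=(10.182, 9.992, 20.285)
t=3.200: state=(5.311, 2.799, 18.559)
t=3.400: state=(3.352, 3.650, 12.291)
t=3.600: state=(5.819, 7.932, 11.026)
t=3.800: state=(9.622, 9.937, 18.991)
t=4.000: state=(6.007, 3.678, 18.843)
t=4.140: state=(4.013, 3.518, 14.593)
largest grid value and its neighbours: y(0.250)=13.95031, y(0.255)=13.96683, y(0.260)=13.95679
parabola through these three points peaks at t≈0.256 with y≈13.96703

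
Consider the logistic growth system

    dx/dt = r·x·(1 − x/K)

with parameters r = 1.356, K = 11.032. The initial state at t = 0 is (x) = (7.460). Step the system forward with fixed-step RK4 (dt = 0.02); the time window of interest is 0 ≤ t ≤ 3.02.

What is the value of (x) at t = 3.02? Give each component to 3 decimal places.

t=0.000: state=(7.460)
step 1 (dt=0.02): k1=(3.275), k2=(3.260), k3=(3.260), k4=(3.244); state += dt/6·(k1+2k2+2k3+k4)
t=0.020: state=(7.525)
t=0.040: state=(7.590)
t=0.060: state=(7.654)
continuing one RK4 step at a time; state shown every 5 steps (Δt=0.1):
t=0.100: state=(7.779)
t=0.200: state=(8.082)
t=0.300: state=(8.365)
t=0.400: state=(8.630)
t=0.500: state=(8.875)
t=0.600: state=(9.100)
t=0.700: state=(9.307)
t=0.800: state=(9.495)
t=0.900: state=(9.666)
t=1.000: state=(9.820)
t=1.100: state=(9.959)
t=1.200: state=(10.083)
t=1.300: state=(10.195)
t=1.400: state=(10.294)
t=1.500: state=(10.382)
t=1.600: state=(10.460)
t=1.700: state=(10.529)
t=1.800: state=(10.590)
t=1.900: state=(10.644)
t=2.000: state=(10.692)
t=2.100: state=(10.734)
t=2.200: state=(10.771)
t=2.300: state=(10.803)
t=2.400: state=(10.832)
t=2.500: state=(10.857)
t=2.600: state=(10.879)
t=2.700: state=(10.898)
t=2.800: state=(10.915)
t=2.900: state=(10.929)
t=3.000: state=(10.942)
t=3.020: state=(10.945)

(x) = (10.945)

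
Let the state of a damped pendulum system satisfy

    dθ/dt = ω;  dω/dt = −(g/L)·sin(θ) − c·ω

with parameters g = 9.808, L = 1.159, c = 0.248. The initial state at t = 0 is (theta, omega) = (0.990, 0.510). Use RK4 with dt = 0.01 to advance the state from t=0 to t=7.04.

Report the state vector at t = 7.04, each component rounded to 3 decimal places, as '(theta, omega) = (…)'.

t=0.000: state=(0.990, 0.510)
step 1 (dt=0.01): k1=(0.510, -7.201), k2=(0.474, -7.204), k3=(0.474, -7.203), k4=(0.438, -7.205); state += dt/6·(k1+2k2+2k3+k4)
t=0.010: state=(0.995, 0.438)
t=0.020: state=(0.999, 0.366)
t=0.030: state=(1.002, 0.294)
continuing one RK4 step at a time; state shown every 25 steps (Δt=0.25):
t=0.250: state=(0.896, -1.222)
t=0.500: state=(0.422, -2.430)
t=0.750: state=(-0.220, -2.482)
t=1.000: state=(-0.719, -1.367)
t=1.250: state=(-0.865, 0.222)
t=1.500: state=(-0.623, 1.637)
t=1.750: state=(-0.111, 2.286)
t=2.000: state=(0.424, 1.807)
t=2.250: state=(0.726, 0.539)
t=2.500: state=(0.682, -0.867)
t=2.750: state=(0.329, -1.836)
t=3.000: state=(-0.159, -1.896)
t=3.250: state=(-0.541, -1.045)
t=3.500: state=(-0.648, 0.211)
t=3.750: state=(-0.449, 1.304)
t=4.000: state=(-0.051, 1.744)
t=4.250: state=(0.349, 1.314)
t=4.500: state=(0.557, 0.299)
t=4.750: state=(0.492, -0.786)
t=5.000: state=(0.199, -1.455)
t=5.250: state=(-0.173, -1.388)
t=5.500: state=(-0.439, -0.656)
t=5.750: state=(-0.480, 0.331)
t=6.000: state=(-0.291, 1.109)
t=6.250: state=(0.027, 1.317)
t=6.500: state=(0.312, 0.871)
t=6.750: state=(0.430, 0.041)
t=7.000: state=(0.335, -0.758)
t=7.040: state=(0.303, -0.856)

(theta, omega) = (0.303, -0.856)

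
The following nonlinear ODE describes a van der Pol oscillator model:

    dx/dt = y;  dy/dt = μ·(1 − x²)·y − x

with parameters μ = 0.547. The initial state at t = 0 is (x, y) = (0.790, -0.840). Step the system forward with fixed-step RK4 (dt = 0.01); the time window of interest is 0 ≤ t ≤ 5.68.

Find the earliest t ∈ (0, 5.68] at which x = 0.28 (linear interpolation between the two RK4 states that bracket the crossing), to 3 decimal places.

t=0.000: state=(0.790, -0.840)
step 1 (dt=0.01): k1=(-0.840, -0.963), k2=(-0.845, -0.963), k3=(-0.845, -0.963), k4=(-0.850, -0.962); state += dt/6·(k1+2k2+2k3+k4)
t=0.010: state=(0.782, -0.850)
t=0.020: state=(0.773, -0.859)
t=0.030: state=(0.764, -0.869)
continuing one RK4 step at a time; state shown every 20 steps (Δt=0.2):
t=0.200: state=(0.603, -1.032)
t=0.400: state=(0.377, -1.224)
t=0.470: state=(0.289, -1.290)
next step: t=0.480: state=(0.276, -1.300) — x has crossed 0.28
linear interpolation between t=0.470 (0.28904) and t=0.480 (0.27609) → t≈0.477

t = 0.477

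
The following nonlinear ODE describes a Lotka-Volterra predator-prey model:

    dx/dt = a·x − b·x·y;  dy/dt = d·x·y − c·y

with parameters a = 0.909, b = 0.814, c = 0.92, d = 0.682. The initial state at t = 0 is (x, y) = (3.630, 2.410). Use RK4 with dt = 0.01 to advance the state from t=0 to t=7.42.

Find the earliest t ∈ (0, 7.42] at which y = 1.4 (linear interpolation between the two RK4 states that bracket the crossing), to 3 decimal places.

t = 2.180

t=0.000: state=(3.630, 2.410)
step 1 (dt=0.01): k1=(-3.821, 3.749), k2=(-3.856, 3.747), k3=(-3.856, 3.746), k4=(-3.890, 3.743); state += dt/6·(k1+2k2+2k3+k4)
t=0.010: state=(3.591, 2.447)
t=0.020: state=(3.552, 2.485)
t=0.030: state=(3.512, 2.522)
continuing one RK4 step at a time; state shown every 25 steps (Δt=0.25):
t=0.250: state=(2.550, 3.250)
t=0.500: state=(1.571, 3.653)
t=0.750: state=(0.939, 3.577)
t=1.000: state=(0.588, 3.227)
t=1.250: state=(0.400, 2.785)
t=1.500: state=(0.298, 2.346)
t=1.750: state=(0.242, 1.951)
t=2.000: state=(0.211, 1.611)
t=2.170: state=(0.200, 1.411)
next step: t=2.180: state=(0.200, 1.400) — y has crossed 1.4
linear interpolation between t=2.170 (1.41084) and t=2.180 (1.39983) → t≈2.180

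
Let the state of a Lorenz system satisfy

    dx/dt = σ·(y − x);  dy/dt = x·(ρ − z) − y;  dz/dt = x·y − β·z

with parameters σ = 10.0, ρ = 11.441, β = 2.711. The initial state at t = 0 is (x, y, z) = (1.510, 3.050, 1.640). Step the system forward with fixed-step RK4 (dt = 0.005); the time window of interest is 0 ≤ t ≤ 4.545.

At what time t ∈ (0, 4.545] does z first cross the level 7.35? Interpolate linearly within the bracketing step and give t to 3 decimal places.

t = 0.282

t=0.000: state=(1.510, 3.050, 1.640)
step 1 (dt=0.005): k1=(15.400, 11.750, 0.159), k2=(15.309, 12.097, 0.321), k3=(15.320, 12.093, 0.321), k4=(15.239, 12.437, 0.485); state += dt/6·(k1+2k2+2k3+k4)
t=0.005: state=(1.587, 3.110, 1.642)
t=0.010: state=(1.662, 3.174, 1.645)
t=0.015: state=(1.738, 3.242, 1.650)
continuing one RK4 step at a time; state shown every 40 steps (Δt=0.2):
t=0.200: state=(5.226, 7.737, 3.901)
t=0.280: state=(7.354, 10.002, 7.251)
next step: t=0.285: state=(7.486, 10.102, 7.523) — z has crossed 7.35
linear interpolation between t=0.280 (7.25060) and t=0.285 (7.52346) → t≈0.282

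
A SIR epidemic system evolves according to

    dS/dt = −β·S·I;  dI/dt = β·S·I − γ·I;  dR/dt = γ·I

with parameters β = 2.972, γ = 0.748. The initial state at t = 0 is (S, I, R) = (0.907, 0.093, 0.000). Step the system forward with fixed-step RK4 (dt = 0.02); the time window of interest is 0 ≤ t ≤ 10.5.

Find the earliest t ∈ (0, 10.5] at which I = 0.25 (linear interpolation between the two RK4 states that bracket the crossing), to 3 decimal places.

t = 0.602

t=0.000: state=(0.907, 0.093, 0.000)
step 1 (dt=0.02): k1=(-0.251, 0.181, 0.070), k2=(-0.255, 0.184, 0.071), k3=(-0.255, 0.184, 0.071), k4=(-0.259, 0.187, 0.072); state += dt/6·(k1+2k2+2k3+k4)
t=0.020: state=(0.902, 0.097, 0.001)
t=0.040: state=(0.897, 0.100, 0.003)
t=0.060: state=(0.891, 0.104, 0.004)
continuing one RK4 step at a time; state shown every 25 steps (Δt=0.5):
t=0.500: state=(0.726, 0.218, 0.056)
t=0.600: state=(0.677, 0.249, 0.074)
next step: t=0.620: state=(0.667, 0.256, 0.077) — I has crossed 0.25
linear interpolation between t=0.600 (0.24945) and t=0.620 (0.25576) → t≈0.602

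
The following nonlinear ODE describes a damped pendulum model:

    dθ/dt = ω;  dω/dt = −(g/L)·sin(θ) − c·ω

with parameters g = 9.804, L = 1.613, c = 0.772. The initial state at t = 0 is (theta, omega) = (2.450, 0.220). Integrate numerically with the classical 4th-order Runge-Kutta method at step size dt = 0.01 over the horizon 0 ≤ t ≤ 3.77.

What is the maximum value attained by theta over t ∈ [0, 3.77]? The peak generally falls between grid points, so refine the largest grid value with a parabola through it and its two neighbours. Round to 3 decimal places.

max theta = 2.456

t=0.000: state=(2.450, 0.220)
step 1 (dt=0.01): k1=(0.220, -4.046), k2=(0.200, -4.025), k3=(0.200, -4.026), k4=(0.180, -4.006); state += dt/6·(k1+2k2+2k3+k4)
t=0.010: state=(2.452, 0.180)
t=0.020: state=(2.454, 0.140)
t=0.030: state=(2.455, 0.100)
continuing one RK4 step at a time; state shown every 20 steps (Δt=0.2):
t=0.200: state=(2.417, -0.534)
t=0.400: state=(2.238, -1.267)
t=0.600: state=(1.906, -2.065)
t=0.800: state=(1.410, -2.879)
t=1.000: state=(0.770, -3.450)
t=1.200: state=(0.073, -3.397)
t=1.400: state=(-0.540, -2.632)
t=1.600: state=(-0.954, -1.475)
t=1.800: state=(-1.128, -0.281)
t=2.000: state=(-1.076, 0.773)
t=2.200: state=(-0.835, 1.586)
t=2.400: state=(-0.465, 2.040)
t=2.600: state=(-0.051, 2.028)
t=2.800: state=(0.316, 1.576)
t=3.000: state=(0.562, 0.857)
t=3.200: state=(0.655, 0.078)
t=3.400: state=(0.600, -0.604)
t=3.600: state=(0.427, -1.076)
t=3.770: state=(0.226, -1.254)
largest grid value and its neighbours: theta(0.050)=2.45602, theta(0.060)=2.45605, theta(0.070)=2.45570
parabola through these three points peaks at t≈0.056 with theta≈2.45609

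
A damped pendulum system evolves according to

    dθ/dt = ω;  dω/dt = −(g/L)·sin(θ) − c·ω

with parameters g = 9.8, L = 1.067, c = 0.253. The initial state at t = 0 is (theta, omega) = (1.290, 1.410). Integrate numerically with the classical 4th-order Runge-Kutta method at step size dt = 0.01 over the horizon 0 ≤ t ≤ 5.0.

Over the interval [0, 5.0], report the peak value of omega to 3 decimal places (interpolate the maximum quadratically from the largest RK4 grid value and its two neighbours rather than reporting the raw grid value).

t=0.000: state=(1.290, 1.410)
step 1 (dt=0.01): k1=(1.410, -9.182), k2=(1.364, -9.188), k3=(1.364, -9.187), k4=(1.318, -9.192); state += dt/6·(k1+2k2+2k3+k4)
t=0.010: state=(1.304, 1.318)
t=0.020: state=(1.316, 1.226)
t=0.030: state=(1.328, 1.134)
continuing one RK4 step at a time; state shown every 20 steps (Δt=0.2):
t=0.200: state=(1.389, -0.414)
t=0.400: state=(1.133, -2.109)
t=0.600: state=(0.574, -3.358)
t=0.800: state=(-0.140, -3.571)
t=1.000: state=(-0.773, -2.588)
t=1.200: state=(-1.134, -0.979)
t=1.400: state=(-1.159, 0.722)
t=1.600: state=(-0.858, 2.218)
t=1.800: state=(-0.312, 3.104)
t=2.000: state=(0.312, 2.941)
t=2.200: state=(0.800, 1.829)
t=2.400: state=(1.016, 0.301)
t=2.600: state=(0.922, -1.215)
t=2.800: state=(0.553, -2.376)
t=3.000: state=(0.023, -2.769)
t=3.200: state=(-0.489, -2.203)
t=3.400: state=(-0.814, -0.982)
t=3.600: state=(-0.870, 0.430)
t=3.800: state=(-0.654, 1.668)
t=4.000: state=(-0.238, 2.369)
t=4.200: state=(0.238, 2.245)
t=4.400: state=(0.609, 1.376)
t=4.600: state=(0.764, 0.144)
t=4.800: state=(0.669, -1.065)
t=5.000: state=(0.362, -1.912)
largest grid value and its neighbours: omega(1.860)=3.17511, omega(1.870)=3.17687, omega(1.880)=3.17572
parabola through these three points peaks at t≈1.871 with omega≈3.17689

max omega = 3.177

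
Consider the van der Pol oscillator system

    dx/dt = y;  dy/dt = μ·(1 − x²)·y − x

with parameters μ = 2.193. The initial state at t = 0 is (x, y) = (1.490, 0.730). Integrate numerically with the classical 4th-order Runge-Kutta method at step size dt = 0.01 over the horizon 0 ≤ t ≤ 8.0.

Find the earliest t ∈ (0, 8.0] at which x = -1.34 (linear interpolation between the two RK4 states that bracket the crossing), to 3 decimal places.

t=0.000: state=(1.490, 0.730)
step 1 (dt=0.01): k1=(0.730, -3.443), k2=(0.713, -3.418), k3=(0.713, -3.418), k4=(0.696, -3.391); state += dt/6·(k1+2k2+2k3+k4)
t=0.010: state=(1.497, 0.696)
t=0.020: state=(1.504, 0.662)
t=0.030: state=(1.510, 0.629)
continuing one RK4 step at a time; state shown every 50 steps (Δt=0.5):
t=0.500: state=(1.555, -0.239)
t=1.000: state=(1.363, -0.498)
t=1.500: state=(1.051, -0.788)
t=2.000: state=(0.485, -1.666)
t=2.500: state=(-0.954, -4.042)
t=2.590: state=(-1.308, -3.716)
next step: t=2.600: state=(-1.345, -3.641) — x has crossed -1.34
linear interpolation between t=2.590 (-1.30795) and t=2.600 (-1.34474) → t≈2.599

t = 2.599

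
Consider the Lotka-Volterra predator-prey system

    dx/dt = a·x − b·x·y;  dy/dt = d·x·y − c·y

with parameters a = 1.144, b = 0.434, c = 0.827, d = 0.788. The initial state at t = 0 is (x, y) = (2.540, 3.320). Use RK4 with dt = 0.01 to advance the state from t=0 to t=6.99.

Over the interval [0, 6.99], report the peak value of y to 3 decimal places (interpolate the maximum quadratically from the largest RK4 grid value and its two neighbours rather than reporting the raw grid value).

max y = 5.823

t=0.000: state=(2.540, 3.320)
step 1 (dt=0.01): k1=(-0.754, 3.899), k2=(-0.774, 3.912), k3=(-0.774, 3.912), k4=(-0.795, 3.925); state += dt/6·(k1+2k2+2k3+k4)
t=0.010: state=(2.532, 3.359)
t=0.020: state=(2.524, 3.398)
t=0.030: state=(2.516, 3.438)
continuing one RK4 step at a time; state shown every 25 steps (Δt=0.25):
t=0.250: state=(2.233, 4.336)
t=0.500: state=(1.764, 5.235)
t=0.750: state=(1.289, 5.744)
t=1.000: state=(0.914, 5.791)
t=1.250: state=(0.658, 5.488)
t=1.500: state=(0.496, 4.994)
t=1.750: state=(0.395, 4.430)
t=2.000: state=(0.336, 3.870)
t=2.250: state=(0.302, 3.350)
t=2.500: state=(0.287, 2.886)
t=2.750: state=(0.286, 2.483)
t=3.000: state=(0.296, 2.138)
t=3.250: state=(0.318, 1.846)
t=3.500: state=(0.351, 1.603)
t=3.750: state=(0.397, 1.403)
t=4.000: state=(0.458, 1.241)
t=4.250: state=(0.536, 1.113)
t=4.500: state=(0.636, 1.015)
t=4.750: state=(0.761, 0.947)
t=5.000: state=(0.917, 0.908)
t=5.250: state=(1.107, 0.901)
t=5.500: state=(1.334, 0.931)
t=5.750: state=(1.599, 1.010)
t=6.000: state=(1.894, 1.158)
t=6.250: state=(2.196, 1.410)
t=6.500: state=(2.458, 1.815)
t=6.750: state=(2.603, 2.436)
t=6.990: state=(2.550, 3.264)
largest grid value and its neighbours: y(0.890)=5.82280, y(0.900)=5.82311, y(0.910)=5.82275
parabola through these three points peaks at t≈0.900 with y≈5.82311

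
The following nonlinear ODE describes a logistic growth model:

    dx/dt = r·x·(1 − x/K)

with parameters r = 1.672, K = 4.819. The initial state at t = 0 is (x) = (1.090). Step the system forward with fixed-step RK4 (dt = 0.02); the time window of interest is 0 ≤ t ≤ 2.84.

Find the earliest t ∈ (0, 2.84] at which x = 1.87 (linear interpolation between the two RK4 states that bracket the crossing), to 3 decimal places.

t = 0.463

t=0.000: state=(1.090)
step 1 (dt=0.02): k1=(1.410), k2=(1.423), k3=(1.423), k4=(1.436); state += dt/6·(k1+2k2+2k3+k4)
t=0.020: state=(1.118)
t=0.040: state=(1.147)
t=0.060: state=(1.177)
continuing one RK4 step at a time; state shown every 5 steps (Δt=0.1):
t=0.100: state=(1.237)
t=0.200: state=(1.397)
t=0.300: state=(1.569)
t=0.400: state=(1.751)
t=0.460: state=(1.864)
next step: t=0.480: state=(1.902) — x has crossed 1.87
linear interpolation between t=0.460 (1.86392) and t=0.480 (1.90228) → t≈0.463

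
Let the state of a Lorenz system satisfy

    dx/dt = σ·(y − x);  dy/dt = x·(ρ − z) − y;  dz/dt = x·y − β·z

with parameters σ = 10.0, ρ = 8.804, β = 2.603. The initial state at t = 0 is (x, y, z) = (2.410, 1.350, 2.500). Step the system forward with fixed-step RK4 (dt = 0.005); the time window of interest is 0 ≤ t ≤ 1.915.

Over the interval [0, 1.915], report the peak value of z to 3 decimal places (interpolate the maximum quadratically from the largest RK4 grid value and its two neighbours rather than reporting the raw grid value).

t=0.000: state=(2.410, 1.350, 2.500)
step 1 (dt=0.005): k1=(-10.600, 13.843, -3.254), k2=(-9.989, 13.660, -3.186), k3=(-10.009, 13.670, -3.186), k4=(-9.416, 13.496, -3.119); state += dt/6·(k1+2k2+2k3+k4)
t=0.005: state=(2.360, 1.418, 2.484)
t=0.010: state=(2.316, 1.485, 2.469)
t=0.015: state=(2.277, 1.550, 2.454)
continuing one RK4 step at a time; state shown every 20 steps (Δt=0.1):
t=0.100: state=(2.194, 2.557, 2.309)
t=0.200: state=(2.882, 3.842, 2.493)
t=0.300: state=(4.056, 5.418, 3.350)
t=0.400: state=(5.509, 6.969, 5.248)
t=0.500: state=(6.726, 7.546, 8.088)
t=0.600: state=(6.904, 6.397, 10.554)
t=0.700: state=(5.852, 4.418, 11.188)
t=0.800: state=(4.383, 3.019, 10.254)
t=0.900: state=(3.280, 2.461, 8.793)
t=1.000: state=(2.731, 2.428, 7.404)
t=1.100: state=(2.625, 2.697, 6.300)
t=1.200: state=(2.842, 3.193, 5.560)
t=1.300: state=(3.312, 3.894, 5.245)
t=1.400: state=(3.986, 4.737, 5.437)
t=1.500: state=(4.767, 5.544, 6.195)
t=1.600: state=(5.451, 5.994, 7.415)
t=1.700: state=(5.762, 5.810, 8.680)
t=1.800: state=(5.544, 5.087, 9.428)
t=1.900: state=(4.945, 4.263, 9.419)
t=1.915: state=(4.842, 4.157, 9.361)
largest grid value and its neighbours: z(0.675)=11.21577, z(0.680)=11.21915, z(0.685)=11.21791
parabola through these three points peaks at t≈0.681 with z≈11.21927

max z = 11.219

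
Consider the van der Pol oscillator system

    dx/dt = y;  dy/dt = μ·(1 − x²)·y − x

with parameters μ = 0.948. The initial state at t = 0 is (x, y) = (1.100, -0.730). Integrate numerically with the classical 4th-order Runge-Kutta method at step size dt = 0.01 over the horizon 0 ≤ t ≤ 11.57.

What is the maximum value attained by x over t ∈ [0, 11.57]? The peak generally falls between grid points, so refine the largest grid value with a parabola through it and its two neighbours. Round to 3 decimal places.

max x = 2.004

t=0.000: state=(1.100, -0.730)
step 1 (dt=0.01): k1=(-0.730, -0.955), k2=(-0.735, -0.956), k3=(-0.735, -0.956), k4=(-0.740, -0.957); state += dt/6·(k1+2k2+2k3+k4)
t=0.010: state=(1.093, -0.740)
t=0.020: state=(1.085, -0.749)
t=0.030: state=(1.078, -0.759)
continuing one RK4 step at a time; state shown every 50 steps (Δt=0.5):
t=0.500: state=(0.605, -1.286)
t=1.000: state=(-0.239, -2.121)
t=1.500: state=(-1.369, -1.982)
t=2.000: state=(-1.910, -0.248)
t=2.500: state=(-1.816, 0.478)
t=3.000: state=(-1.497, 0.783)
t=3.500: state=(-1.022, 1.148)
t=4.000: state=(-0.291, 1.854)
t=4.500: state=(0.865, 2.612)
t=5.000: state=(1.861, 1.007)
t=5.500: state=(1.978, -0.277)
t=6.000: state=(1.733, -0.645)
t=6.500: state=(1.347, -0.913)
t=7.000: state=(0.790, -1.368)
t=7.500: state=(-0.096, -2.244)
t=8.000: state=(-1.345, -2.302)
t=8.500: state=(-1.988, -0.322)
t=9.000: state=(-1.909, 0.460)
t=9.500: state=(-1.605, 0.739)
t=10.000: state=(-1.164, 1.048)
t=10.500: state=(-0.509, 1.643)
t=11.000: state=(0.548, 2.562)
t=11.500: state=(1.709, 1.551)
t=11.570: state=(1.807, 1.234)
largest grid value and its neighbours: x(5.310)=2.00390, x(5.320)=2.00409, x(5.330)=2.00407
parabola through these three points peaks at t≈5.324 with x≈2.00411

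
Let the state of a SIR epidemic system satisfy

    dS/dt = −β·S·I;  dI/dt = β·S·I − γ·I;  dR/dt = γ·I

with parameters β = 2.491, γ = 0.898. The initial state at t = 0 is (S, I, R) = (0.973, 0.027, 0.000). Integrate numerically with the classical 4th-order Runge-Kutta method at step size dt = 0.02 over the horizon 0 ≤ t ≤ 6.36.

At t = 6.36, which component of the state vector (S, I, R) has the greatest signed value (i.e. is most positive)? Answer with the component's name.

largest component: R

t=0.000: state=(0.973, 0.027, 0.000)
step 1 (dt=0.02): k1=(-0.065, 0.041, 0.024), k2=(-0.066, 0.042, 0.025), k3=(-0.066, 0.042, 0.025), k4=(-0.067, 0.042, 0.025); state += dt/6·(k1+2k2+2k3+k4)
t=0.020: state=(0.972, 0.028, 0.000)
t=0.040: state=(0.970, 0.029, 0.001)
t=0.060: state=(0.969, 0.030, 0.002)
continuing one RK4 step at a time; state shown every 25 steps (Δt=0.5):
t=0.500: state=(0.926, 0.056, 0.018)
t=1.000: state=(0.837, 0.108, 0.054)
t=1.500: state=(0.700, 0.181, 0.119)
t=2.000: state=(0.534, 0.250, 0.216)
t=2.500: state=(0.382, 0.281, 0.337)
t=3.000: state=(0.270, 0.268, 0.462)
t=3.500: state=(0.198, 0.228, 0.574)
t=4.000: state=(0.154, 0.181, 0.666)
t=4.500: state=(0.126, 0.137, 0.737)
t=5.000: state=(0.109, 0.101, 0.790)
t=5.500: state=(0.098, 0.073, 0.829)
t=6.000: state=(0.090, 0.053, 0.857)
t=6.360: state=(0.087, 0.041, 0.872)
compare at T: S=0.087, I=0.041, R=0.872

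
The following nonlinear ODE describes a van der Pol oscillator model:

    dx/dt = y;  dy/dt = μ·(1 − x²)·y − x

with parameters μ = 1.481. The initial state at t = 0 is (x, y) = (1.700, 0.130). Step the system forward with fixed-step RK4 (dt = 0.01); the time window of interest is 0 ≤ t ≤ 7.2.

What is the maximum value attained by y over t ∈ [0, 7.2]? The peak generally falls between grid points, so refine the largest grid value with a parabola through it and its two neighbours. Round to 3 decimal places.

max y = 3.202

t=0.000: state=(1.700, 0.130)
step 1 (dt=0.01): k1=(0.130, -2.064), k2=(0.120, -2.036), k3=(0.120, -2.036), k4=(0.110, -2.009); state += dt/6·(k1+2k2+2k3+k4)
t=0.010: state=(1.701, 0.110)
t=0.020: state=(1.702, 0.090)
t=0.030: state=(1.703, 0.071)
continuing one RK4 step at a time; state shown every 25 steps (Δt=0.25):
t=0.250: state=(1.681, -0.241)
t=0.500: state=(1.594, -0.436)
t=0.750: state=(1.468, -0.568)
t=1.000: state=(1.310, -0.698)
t=1.250: state=(1.116, -0.866)
t=1.500: state=(0.870, -1.119)
t=1.750: state=(0.543, -1.536)
t=2.000: state=(0.079, -2.225)
t=2.250: state=(-0.585, -3.051)
t=2.500: state=(-1.357, -2.815)
t=2.750: state=(-1.864, -1.190)
t=3.000: state=(-2.008, -0.116)
t=3.250: state=(-1.981, 0.264)
t=3.500: state=(-1.895, 0.400)
t=3.750: state=(-1.785, 0.473)
t=4.000: state=(-1.659, 0.536)
t=4.250: state=(-1.516, 0.611)
t=4.500: state=(-1.352, 0.712)
t=4.750: state=(-1.156, 0.860)
t=5.000: state=(-0.915, 1.092)
t=5.250: state=(-0.597, 1.481)
t=5.500: state=(-0.152, 2.134)
t=5.750: state=(0.489, 2.986)
t=6.000: state=(1.271, 2.969)
t=6.250: state=(1.830, 1.390)
t=6.500: state=(2.007, 0.197)
t=6.750: state=(1.992, -0.238)
t=7.000: state=(1.911, -0.389)
t=7.200: state=(1.827, -0.451)
largest grid value and its neighbours: y(5.870)=3.19974, y(5.880)=3.20167, y(5.890)=3.20057
parabola through these three points peaks at t≈5.881 with y≈3.20170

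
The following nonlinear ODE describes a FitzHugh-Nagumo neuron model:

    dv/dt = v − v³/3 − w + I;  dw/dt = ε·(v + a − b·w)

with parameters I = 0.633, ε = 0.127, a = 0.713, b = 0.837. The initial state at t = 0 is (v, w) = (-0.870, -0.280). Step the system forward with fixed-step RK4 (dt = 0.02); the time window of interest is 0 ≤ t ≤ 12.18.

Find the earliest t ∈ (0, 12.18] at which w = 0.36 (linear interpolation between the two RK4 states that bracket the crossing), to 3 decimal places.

t = 4.311

t=0.000: state=(-0.870, -0.280)
step 1 (dt=0.02): k1=(0.263, 0.010), k2=(0.263, 0.010), k3=(0.263, 0.010), k4=(0.264, 0.010); state += dt/6·(k1+2k2+2k3+k4)
t=0.020: state=(-0.865, -0.280)
t=0.040: state=(-0.859, -0.280)
t=0.060: state=(-0.854, -0.279)
continuing one RK4 step at a time; state shown every 25 steps (Δt=0.5):
t=0.500: state=(-0.730, -0.271)
t=1.000: state=(-0.560, -0.253)
t=1.500: state=(-0.334, -0.224)
t=2.000: state=(-0.004, -0.179)
t=2.500: state=(0.497, -0.111)
t=3.000: state=(1.148, -0.011)
t=3.500: state=(1.652, 0.122)
t=4.000: state=(1.834, 0.269)
t=4.300: state=(1.854, 0.357)
next step: t=4.320: state=(1.854, 0.363) — w has crossed 0.36
linear interpolation between t=4.300 (0.35688) and t=4.320 (0.36263) → t≈4.311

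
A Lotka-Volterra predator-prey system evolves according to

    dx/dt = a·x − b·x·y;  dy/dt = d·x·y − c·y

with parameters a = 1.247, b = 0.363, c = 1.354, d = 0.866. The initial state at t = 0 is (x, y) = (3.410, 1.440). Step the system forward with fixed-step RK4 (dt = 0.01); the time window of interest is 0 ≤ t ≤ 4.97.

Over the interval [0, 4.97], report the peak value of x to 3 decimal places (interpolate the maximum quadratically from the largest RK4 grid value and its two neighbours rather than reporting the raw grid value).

t=0.000: state=(3.410, 1.440)
step 1 (dt=0.01): k1=(2.470, 2.303), k2=(2.464, 2.337), k3=(2.464, 2.337), k4=(2.459, 2.371); state += dt/6·(k1+2k2+2k3+k4)
t=0.010: state=(3.435, 1.463)
t=0.020: state=(3.459, 1.487)
t=0.030: state=(3.484, 1.512)
continuing one RK4 step at a time; state shown every 20 steps (Δt=0.2):
t=0.200: state=(3.862, 2.065)
t=0.400: state=(4.114, 3.156)
t=0.600: state=(3.959, 4.879)
t=0.800: state=(3.300, 7.024)
t=1.000: state=(2.375, 8.765)
t=1.200: state=(1.566, 9.371)
t=1.400: state=(1.029, 8.914)
t=1.600: state=(0.716, 7.889)
t=1.800: state=(0.541, 6.700)
t=2.000: state=(0.445, 5.562)
t=2.200: state=(0.396, 4.561)
t=2.400: state=(0.377, 3.718)
t=2.600: state=(0.379, 3.027)
t=2.800: state=(0.398, 2.469)
t=3.000: state=(0.435, 2.024)
t=3.200: state=(0.488, 1.672)
t=3.400: state=(0.560, 1.396)
t=3.600: state=(0.655, 1.183)
t=3.800: state=(0.776, 1.021)
t=4.000: state=(0.929, 0.902)
t=4.200: state=(1.121, 0.821)
t=4.400: state=(1.357, 0.776)
t=4.600: state=(1.647, 0.767)
t=4.800: state=(1.997, 0.801)
t=4.970: state=(2.345, 0.876)
largest grid value and its neighbours: x(0.430)=4.12177, x(0.440)=4.12214, x(0.450)=4.12137
parabola through these three points peaks at t≈0.438 with x≈4.12216

max x = 4.122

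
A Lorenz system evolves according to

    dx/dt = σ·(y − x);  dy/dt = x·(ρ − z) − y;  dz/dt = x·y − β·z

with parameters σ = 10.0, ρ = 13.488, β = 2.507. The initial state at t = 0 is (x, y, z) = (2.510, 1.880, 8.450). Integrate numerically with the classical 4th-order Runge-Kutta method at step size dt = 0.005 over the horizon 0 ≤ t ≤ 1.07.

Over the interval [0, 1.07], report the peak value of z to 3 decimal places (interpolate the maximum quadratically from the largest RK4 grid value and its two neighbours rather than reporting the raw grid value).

t=0.000: state=(2.510, 1.880, 8.450)
step 1 (dt=0.005): k1=(-6.300, 10.765, -16.465), k2=(-5.873, 10.762, -16.325), k3=(-5.884, 10.766, -16.324), k4=(-5.467, 10.766, -16.183); state += dt/6·(k1+2k2+2k3+k4)
t=0.005: state=(2.481, 1.934, 8.368)
t=0.010: state=(2.455, 1.988, 8.288)
t=0.015: state=(2.434, 2.042, 8.209)
continuing one RK4 step at a time; state shown every 10 steps (Δt=0.05):
t=0.050: state=(2.378, 2.427, 7.699)
t=0.100: state=(2.524, 3.033, 7.104)
t=0.150: state=(2.873, 3.751, 6.696)
t=0.200: state=(3.398, 4.619, 6.523)
t=0.250: state=(4.094, 5.655, 6.660)
t=0.300: state=(4.955, 6.829, 7.206)
t=0.350: state=(5.950, 8.031, 8.271)
t=0.400: state=(6.994, 9.034, 9.913)
t=0.450: state=(7.921, 9.511, 12.031)
t=0.500: state=(8.503, 9.170, 14.264)
t=0.550: state=(8.538, 7.994, 16.060)
t=0.600: state=(7.980, 6.346, 16.968)
t=0.650: state=(6.987, 4.746, 16.915)
t=0.700: state=(5.834, 3.545, 16.159)
t=0.750: state=(4.764, 2.821, 15.036)
t=0.800: state=(3.917, 2.484, 13.797)
t=0.850: state=(3.332, 2.415, 12.582)
t=0.900: state=(2.989, 2.522, 11.462)
t=0.950: state=(2.852, 2.758, 10.471)
t=1.000: state=(2.885, 3.104, 9.630)
t=1.050: state=(3.065, 3.562, 8.960)
t=1.070: state=(3.175, 3.778, 8.745)
largest grid value and its neighbours: z(0.615)=17.04543, z(0.620)=17.05243, z(0.625)=17.05039
parabola through these three points peaks at t≈0.621 with z≈17.05277

max z = 17.053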